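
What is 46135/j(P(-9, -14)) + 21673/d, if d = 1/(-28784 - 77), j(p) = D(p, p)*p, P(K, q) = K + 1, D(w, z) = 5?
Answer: -5004044851/8 ≈ -6.2551e+8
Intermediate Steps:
P(K, q) = 1 + K
j(p) = 5*p
d = -1/28861 (d = 1/(-28861) = -1/28861 ≈ -3.4649e-5)
46135/j(P(-9, -14)) + 21673/d = 46135/((5*(1 - 9))) + 21673/(-1/28861) = 46135/((5*(-8))) + 21673*(-28861) = 46135/(-40) - 625504453 = 46135*(-1/40) - 625504453 = -9227/8 - 625504453 = -5004044851/8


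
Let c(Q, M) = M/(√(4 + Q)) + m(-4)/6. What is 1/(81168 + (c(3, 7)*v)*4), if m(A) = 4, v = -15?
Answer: 10141/822715898 + 15*√7/1645431796 ≈ 1.2350e-5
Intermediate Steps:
c(Q, M) = ⅔ + M/√(4 + Q) (c(Q, M) = M/(√(4 + Q)) + 4/6 = M/√(4 + Q) + 4*(⅙) = M/√(4 + Q) + ⅔ = ⅔ + M/√(4 + Q))
1/(81168 + (c(3, 7)*v)*4) = 1/(81168 + ((⅔ + 7/√(4 + 3))*(-15))*4) = 1/(81168 + ((⅔ + 7/√7)*(-15))*4) = 1/(81168 + ((⅔ + 7*(√7/7))*(-15))*4) = 1/(81168 + ((⅔ + √7)*(-15))*4) = 1/(81168 + (-10 - 15*√7)*4) = 1/(81168 + (-40 - 60*√7)) = 1/(81128 - 60*√7)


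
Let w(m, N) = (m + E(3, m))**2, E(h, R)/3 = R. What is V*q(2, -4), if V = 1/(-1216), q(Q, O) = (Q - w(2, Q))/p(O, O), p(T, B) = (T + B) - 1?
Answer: -31/5472 ≈ -0.0056652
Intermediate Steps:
p(T, B) = -1 + B + T (p(T, B) = (B + T) - 1 = -1 + B + T)
E(h, R) = 3*R
w(m, N) = 16*m**2 (w(m, N) = (m + 3*m)**2 = (4*m)**2 = 16*m**2)
q(Q, O) = (-64 + Q)/(-1 + 2*O) (q(Q, O) = (Q - 16*2**2)/(-1 + O + O) = (Q - 16*4)/(-1 + 2*O) = (Q - 1*64)/(-1 + 2*O) = (Q - 64)/(-1 + 2*O) = (-64 + Q)/(-1 + 2*O))
V = -1/1216 ≈ -0.00082237
V*q(2, -4) = -(-64 + 2)/(1216*(-1 + 2*(-4))) = -(-62)/(1216*(-1 - 8)) = -(-62)/(1216*(-9)) = -(-1)*(-62)/10944 = -1/1216*62/9 = -31/5472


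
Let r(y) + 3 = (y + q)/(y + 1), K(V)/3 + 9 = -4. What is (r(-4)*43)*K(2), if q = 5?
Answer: 5590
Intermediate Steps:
K(V) = -39 (K(V) = -27 + 3*(-4) = -27 - 12 = -39)
r(y) = -3 + (5 + y)/(1 + y) (r(y) = -3 + (y + 5)/(y + 1) = -3 + (5 + y)/(1 + y))
(r(-4)*43)*K(2) = ((2*(1 - 1*(-4))/(1 - 4))*43)*(-39) = ((2*(1 + 4)/(-3))*43)*(-39) = ((2*(-⅓)*5)*43)*(-39) = -10/3*43*(-39) = -430/3*(-39) = 5590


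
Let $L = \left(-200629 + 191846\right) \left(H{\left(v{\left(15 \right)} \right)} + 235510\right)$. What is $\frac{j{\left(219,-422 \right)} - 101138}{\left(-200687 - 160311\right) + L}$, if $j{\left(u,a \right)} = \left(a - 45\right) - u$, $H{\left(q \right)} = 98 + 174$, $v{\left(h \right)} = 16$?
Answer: $\frac{1591}{32363036} \approx 4.9161 \cdot 10^{-5}$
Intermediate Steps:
$H{\left(q \right)} = 272$
$j{\left(u,a \right)} = -45 + a - u$ ($j{\left(u,a \right)} = \left(a - 45\right) - u = \left(-45 + a\right) - u = -45 + a - u$)
$L = -2070873306$ ($L = \left(-200629 + 191846\right) \left(272 + 235510\right) = \left(-8783\right) 235782 = -2070873306$)
$\frac{j{\left(219,-422 \right)} - 101138}{\left(-200687 - 160311\right) + L} = \frac{\left(-45 - 422 - 219\right) - 101138}{\left(-200687 - 160311\right) - 2070873306} = \frac{-686 - 101138}{-360998 - 2070873306} = - \frac{101824}{-2071234304} = \left(-101824\right) \left(- \frac{1}{2071234304}\right) = \frac{1591}{32363036}$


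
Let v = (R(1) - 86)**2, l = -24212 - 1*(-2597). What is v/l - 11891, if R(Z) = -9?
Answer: -51406598/4323 ≈ -11891.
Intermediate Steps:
l = -21615 (l = -24212 + 2597 = -21615)
v = 9025 (v = (-9 - 86)**2 = (-95)**2 = 9025)
v/l - 11891 = 9025/(-21615) - 11891 = 9025*(-1/21615) - 11891 = -1805/4323 - 11891 = -51406598/4323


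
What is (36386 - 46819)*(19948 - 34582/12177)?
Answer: -2533885808662/12177 ≈ -2.0809e+8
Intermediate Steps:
(36386 - 46819)*(19948 - 34582/12177) = -10433*(19948 - 34582*1/12177) = -10433*(19948 - 34582/12177) = -10433*242872214/12177 = -2533885808662/12177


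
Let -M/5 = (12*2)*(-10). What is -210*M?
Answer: -252000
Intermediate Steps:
M = 1200 (M = -5*12*2*(-10) = -120*(-10) = -5*(-240) = 1200)
-210*M = -210*1200 = -252000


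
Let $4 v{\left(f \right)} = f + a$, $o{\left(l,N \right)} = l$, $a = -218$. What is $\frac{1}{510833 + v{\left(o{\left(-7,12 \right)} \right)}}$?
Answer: $\frac{4}{2043107} \approx 1.9578 \cdot 10^{-6}$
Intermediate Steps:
$v{\left(f \right)} = - \frac{109}{2} + \frac{f}{4}$ ($v{\left(f \right)} = \frac{f - 218}{4} = \frac{-218 + f}{4} = - \frac{109}{2} + \frac{f}{4}$)
$\frac{1}{510833 + v{\left(o{\left(-7,12 \right)} \right)}} = \frac{1}{510833 + \left(- \frac{109}{2} + \frac{1}{4} \left(-7\right)\right)} = \frac{1}{510833 - \frac{225}{4}} = \frac{1}{\frac{2043107}{4}} = \frac{4}{2043107}$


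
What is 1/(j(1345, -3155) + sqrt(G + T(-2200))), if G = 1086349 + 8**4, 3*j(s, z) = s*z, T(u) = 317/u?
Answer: -28006935000/39615554575566853 - 270*sqrt(5864170114)/39615554575566853 ≈ -7.0749e-7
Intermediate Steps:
j(s, z) = s*z/3 (j(s, z) = (s*z)/3 = s*z/3)
G = 1090445 (G = 1086349 + 4096 = 1090445)
1/(j(1345, -3155) + sqrt(G + T(-2200))) = 1/((1/3)*1345*(-3155) + sqrt(1090445 + 317/(-2200))) = 1/(-4243475/3 + sqrt(1090445 + 317*(-1/2200))) = 1/(-4243475/3 + sqrt(1090445 - 317/2200)) = 1/(-4243475/3 + sqrt(2398978683/2200)) = 1/(-4243475/3 + 3*sqrt(5864170114)/220)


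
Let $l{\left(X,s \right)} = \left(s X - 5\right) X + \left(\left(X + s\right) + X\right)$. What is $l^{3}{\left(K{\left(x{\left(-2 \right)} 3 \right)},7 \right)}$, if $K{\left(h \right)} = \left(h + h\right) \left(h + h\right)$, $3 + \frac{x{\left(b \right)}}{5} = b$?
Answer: $44500451180411443413477577843$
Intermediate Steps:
$x{\left(b \right)} = -15 + 5 b$
$K{\left(h \right)} = 4 h^{2}$ ($K{\left(h \right)} = 2 h 2 h = 4 h^{2}$)
$l{\left(X,s \right)} = s + 2 X + X \left(-5 + X s\right)$ ($l{\left(X,s \right)} = \left(X s - 5\right) X + \left(s + 2 X\right) = \left(-5 + X s\right) X + \left(s + 2 X\right) = X \left(-5 + X s\right) + \left(s + 2 X\right) = s + 2 X + X \left(-5 + X s\right)$)
$l^{3}{\left(K{\left(x{\left(-2 \right)} 3 \right)},7 \right)} = \left(7 - 3 \cdot 4 \left(\left(-15 + 5 \left(-2\right)\right) 3\right)^{2} + 7 \left(4 \left(\left(-15 + 5 \left(-2\right)\right) 3\right)^{2}\right)^{2}\right)^{3} = \left(7 - 3 \cdot 4 \left(\left(-15 - 10\right) 3\right)^{2} + 7 \left(4 \left(\left(-15 - 10\right) 3\right)^{2}\right)^{2}\right)^{3} = \left(7 - 3 \cdot 4 \left(\left(-25\right) 3\right)^{2} + 7 \left(4 \left(\left(-25\right) 3\right)^{2}\right)^{2}\right)^{3} = \left(7 - 3 \cdot 4 \left(-75\right)^{2} + 7 \left(4 \left(-75\right)^{2}\right)^{2}\right)^{3} = \left(7 - 3 \cdot 4 \cdot 5625 + 7 \left(4 \cdot 5625\right)^{2}\right)^{3} = \left(7 - 67500 + 7 \cdot 22500^{2}\right)^{3} = \left(7 - 67500 + 7 \cdot 506250000\right)^{3} = \left(7 - 67500 + 3543750000\right)^{3} = 3543682507^{3} = 44500451180411443413477577843$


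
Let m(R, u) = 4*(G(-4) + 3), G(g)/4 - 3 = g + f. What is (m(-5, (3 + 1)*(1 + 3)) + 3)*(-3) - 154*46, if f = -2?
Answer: -6985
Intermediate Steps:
G(g) = 4 + 4*g (G(g) = 12 + 4*(g - 2) = 12 + 4*(-2 + g) = 12 + (-8 + 4*g) = 4 + 4*g)
m(R, u) = -36 (m(R, u) = 4*((4 + 4*(-4)) + 3) = 4*((4 - 16) + 3) = 4*(-12 + 3) = 4*(-9) = -36)
(m(-5, (3 + 1)*(1 + 3)) + 3)*(-3) - 154*46 = (-36 + 3)*(-3) - 154*46 = -33*(-3) - 7084 = 99 - 7084 = -6985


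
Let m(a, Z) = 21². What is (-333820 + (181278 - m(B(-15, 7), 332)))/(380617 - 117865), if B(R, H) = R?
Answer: -8999/15456 ≈ -0.58223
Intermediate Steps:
m(a, Z) = 441
(-333820 + (181278 - m(B(-15, 7), 332)))/(380617 - 117865) = (-333820 + (181278 - 1*441))/(380617 - 117865) = (-333820 + (181278 - 441))/262752 = (-333820 + 180837)*(1/262752) = -152983*1/262752 = -8999/15456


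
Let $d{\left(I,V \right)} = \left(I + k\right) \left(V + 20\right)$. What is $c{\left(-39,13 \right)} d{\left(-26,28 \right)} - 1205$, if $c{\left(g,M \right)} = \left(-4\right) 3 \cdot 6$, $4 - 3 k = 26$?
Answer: $113995$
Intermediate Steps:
$k = - \frac{22}{3}$ ($k = \frac{4}{3} - \frac{26}{3} = - \frac{22}{3} \approx -7.3333$)
$c{\left(g,M \right)} = -72$ ($c{\left(g,M \right)} = \left(-12\right) 6 = -72$)
$d{\left(I,V \right)} = \left(20 + V\right) \left(- \frac{22}{3} + I\right)$ ($d{\left(I,V \right)} = \left(I - \frac{22}{3}\right) \left(V + 20\right) = \left(- \frac{22}{3} + I\right) \left(20 + V\right) = \left(20 + V\right) \left(- \frac{22}{3} + I\right)$)
$c{\left(-39,13 \right)} d{\left(-26,28 \right)} - 1205 = - 72 \left(- \frac{440}{3} + 20 \left(-26\right) - \frac{616}{3} - 728\right) - 1205 = - 72 \left(- \frac{440}{3} - 520 - \frac{616}{3} - 728\right) - 1205 = \left(-72\right) \left(-1600\right) - 1205 = 115200 - 1205 = 113995$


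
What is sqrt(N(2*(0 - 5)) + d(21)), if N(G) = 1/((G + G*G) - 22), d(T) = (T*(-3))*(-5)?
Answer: sqrt(364157)/34 ≈ 17.749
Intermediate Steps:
d(T) = 15*T (d(T) = -3*T*(-5) = 15*T)
N(G) = 1/(-22 + G + G**2) (N(G) = 1/((G + G**2) - 22) = 1/(-22 + G + G**2))
sqrt(N(2*(0 - 5)) + d(21)) = sqrt(1/(-22 + 2*(0 - 5) + (2*(0 - 5))**2) + 15*21) = sqrt(1/(-22 + 2*(-5) + (2*(-5))**2) + 315) = sqrt(1/(-22 - 10 + (-10)**2) + 315) = sqrt(1/(-22 - 10 + 100) + 315) = sqrt(1/68 + 315) = sqrt(21421/68) = sqrt(364157)/34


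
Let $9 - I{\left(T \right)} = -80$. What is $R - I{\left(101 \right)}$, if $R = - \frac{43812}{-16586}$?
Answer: $- \frac{716171}{8293} \approx -86.359$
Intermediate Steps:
$I{\left(T \right)} = 89$ ($I{\left(T \right)} = 9 - -80 = 9 + 80 = 89$)
$R = \frac{21906}{8293}$ ($R = \left(-43812\right) \left(- \frac{1}{16586}\right) = \frac{21906}{8293} \approx 2.6415$)
$R - I{\left(101 \right)} = \frac{21906}{8293} - 89 = - \frac{716171}{8293}$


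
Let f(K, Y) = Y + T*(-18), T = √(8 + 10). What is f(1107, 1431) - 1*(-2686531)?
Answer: 2687962 - 54*√2 ≈ 2.6879e+6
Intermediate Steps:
T = 3*√2 (T = √18 = 3*√2 ≈ 4.2426)
f(K, Y) = Y - 54*√2 (f(K, Y) = Y + (3*√2)*(-18) = Y - 54*√2)
f(1107, 1431) - 1*(-2686531) = (1431 - 54*√2) - 1*(-2686531) = (1431 - 54*√2) + 2686531 = 2687962 - 54*√2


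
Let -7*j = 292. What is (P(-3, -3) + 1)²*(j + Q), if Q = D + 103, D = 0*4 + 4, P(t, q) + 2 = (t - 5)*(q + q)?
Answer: 1009513/7 ≈ 1.4422e+5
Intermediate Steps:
P(t, q) = -2 + 2*q*(-5 + t) (P(t, q) = -2 + (t - 5)*(q + q) = -2 + (-5 + t)*(2*q) = -2 + 2*q*(-5 + t))
j = -292/7 (j = -⅐*292 = -292/7 ≈ -41.714)
D = 4 (D = 0 + 4 = 4)
Q = 107 (Q = 4 + 103 = 107)
(P(-3, -3) + 1)²*(j + Q) = ((-2 - 10*(-3) + 2*(-3)*(-3)) + 1)²*(-292/7 + 107) = ((-2 + 30 + 18) + 1)²*(457/7) = (46 + 1)²*(457/7) = 47²*(457/7) = 2209*(457/7) = 1009513/7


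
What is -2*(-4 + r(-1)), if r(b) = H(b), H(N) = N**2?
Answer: 6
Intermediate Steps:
r(b) = b**2
-2*(-4 + r(-1)) = -2*(-4 + (-1)**2) = -2*(-4 + 1) = -2*(-3) = 6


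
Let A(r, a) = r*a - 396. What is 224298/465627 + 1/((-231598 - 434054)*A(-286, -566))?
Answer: 8036558832364151/16683335471156640 ≈ 0.48171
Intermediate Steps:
A(r, a) = -396 + a*r (A(r, a) = a*r - 396 = -396 + a*r)
224298/465627 + 1/((-231598 - 434054)*A(-286, -566)) = 224298/465627 + 1/((-231598 - 434054)*(-396 - 566*(-286))) = 224298*(1/465627) + 1/((-665652)*(-396 + 161876)) = 74766/155209 - 1/665652/161480 = 74766/155209 - 1/665652*1/161480 = 74766/155209 - 1/107489484960 = 8036558832364151/16683335471156640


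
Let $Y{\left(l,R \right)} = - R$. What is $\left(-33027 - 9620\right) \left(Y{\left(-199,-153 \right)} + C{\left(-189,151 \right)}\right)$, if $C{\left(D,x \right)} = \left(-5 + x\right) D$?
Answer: $1170276327$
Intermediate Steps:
$C{\left(D,x \right)} = D \left(-5 + x\right)$
$\left(-33027 - 9620\right) \left(Y{\left(-199,-153 \right)} + C{\left(-189,151 \right)}\right) = \left(-33027 - 9620\right) \left(\left(-1\right) \left(-153\right) - 189 \left(-5 + 151\right)\right) = - 42647 \left(153 - 27594\right) = \left(-42647\right) \left(-27441\right) = 1170276327$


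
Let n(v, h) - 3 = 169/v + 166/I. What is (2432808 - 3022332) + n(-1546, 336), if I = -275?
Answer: -250635156261/425150 ≈ -5.8952e+5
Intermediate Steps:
n(v, h) = 659/275 + 169/v (n(v, h) = 3 + (169/v + 166/(-275)) = 3 + (169/v + 166*(-1/275)) = 3 + (169/v - 166/275) = 3 + (-166/275 + 169/v) = 659/275 + 169/v)
(2432808 - 3022332) + n(-1546, 336) = (2432808 - 3022332) + (659/275 + 169/(-1546)) = -589524 + (659/275 + 169*(-1/1546)) = -589524 + (659/275 - 169/1546) = -589524 + 972339/425150 = -250635156261/425150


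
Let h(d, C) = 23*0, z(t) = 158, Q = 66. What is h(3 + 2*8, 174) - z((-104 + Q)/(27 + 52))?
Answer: -158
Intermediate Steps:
h(d, C) = 0
h(3 + 2*8, 174) - z((-104 + Q)/(27 + 52)) = 0 - 1*158 = 0 - 158 = -158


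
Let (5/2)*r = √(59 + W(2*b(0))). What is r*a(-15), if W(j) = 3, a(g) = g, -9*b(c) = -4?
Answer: -6*√62 ≈ -47.244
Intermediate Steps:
b(c) = 4/9 (b(c) = -⅑*(-4) = 4/9)
r = 2*√62/5 (r = 2*√(59 + 3)/5 = 2*√62/5 ≈ 3.1496)
r*a(-15) = (2*√62/5)*(-15) = -6*√62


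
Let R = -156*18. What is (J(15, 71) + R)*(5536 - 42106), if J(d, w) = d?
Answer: 102140010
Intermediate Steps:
R = -2808
(J(15, 71) + R)*(5536 - 42106) = (15 - 2808)*(5536 - 42106) = -2793*(-36570) = 102140010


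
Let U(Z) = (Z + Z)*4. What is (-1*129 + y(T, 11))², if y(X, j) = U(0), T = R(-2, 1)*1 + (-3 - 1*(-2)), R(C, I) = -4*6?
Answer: 16641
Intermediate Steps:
R(C, I) = -24
T = -25 (T = -24*1 + (-3 - 1*(-2)) = -24 + (-3 + 2) = -24 - 1 = -25)
U(Z) = 8*Z (U(Z) = (2*Z)*4 = 8*Z)
y(X, j) = 0 (y(X, j) = 8*0 = 0)
(-1*129 + y(T, 11))² = (-1*129 + 0)² = (-129 + 0)² = (-129)² = 16641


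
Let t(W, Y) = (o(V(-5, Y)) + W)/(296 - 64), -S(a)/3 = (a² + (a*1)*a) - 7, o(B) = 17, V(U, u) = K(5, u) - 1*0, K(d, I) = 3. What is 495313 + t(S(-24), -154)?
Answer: 57454599/116 ≈ 4.9530e+5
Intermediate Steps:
V(U, u) = 3 (V(U, u) = 3 - 1*0 = 3 + 0 = 3)
S(a) = 21 - 6*a² (S(a) = -3*((a² + (a*1)*a) - 7) = -3*((a² + a*a) - 7) = -3*((a² + a²) - 7) = -3*(2*a² - 7) = -3*(-7 + 2*a²) = 21 - 6*a²)
t(W, Y) = 17/232 + W/232 (t(W, Y) = (17 + W)/(296 - 64) = (17 + W)/232 = (17 + W)*(1/232) = 17/232 + W/232)
495313 + t(S(-24), -154) = 495313 + (17/232 + (21 - 6*(-24)²)/232) = 495313 + (17/232 + (21 - 6*576)/232) = 495313 + (17/232 + (21 - 3456)/232) = 495313 + (17/232 + (1/232)*(-3435)) = 495313 + (17/232 - 3435/232) = 495313 - 1709/116 = 57454599/116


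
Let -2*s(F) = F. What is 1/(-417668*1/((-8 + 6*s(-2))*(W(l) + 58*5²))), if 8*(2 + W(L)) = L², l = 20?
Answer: 749/104417 ≈ 0.0071732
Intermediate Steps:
s(F) = -F/2
W(L) = -2 + L²/8
1/(-417668*1/((-8 + 6*s(-2))*(W(l) + 58*5²))) = 1/(-417668*1/((-8 + 6*(-½*(-2)))*((-2 + (⅛)*20²) + 58*5²))) = 1/(-417668*1/((-8 + 6*1)*((-2 + (⅛)*400) + 58*25))) = 1/(-417668*1/((-8 + 6)*((-2 + 50) + 1450))) = 1/(-417668*(-1/(2*(48 + 1450)))) = 1/(-417668/((-2*1498))) = 1/(-417668/(-2996)) = 1/(-417668*(-1/2996)) = 1/(104417/749) = 749/104417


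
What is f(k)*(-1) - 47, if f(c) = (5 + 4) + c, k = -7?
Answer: -49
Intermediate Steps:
f(c) = 9 + c
f(k)*(-1) - 47 = (9 - 7)*(-1) - 47 = 2*(-1) - 47 = -2 - 47 = -49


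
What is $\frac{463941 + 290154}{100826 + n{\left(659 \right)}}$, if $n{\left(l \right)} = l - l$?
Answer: $\frac{754095}{100826} \approx 7.4792$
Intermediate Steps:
$n{\left(l \right)} = 0$
$\frac{463941 + 290154}{100826 + n{\left(659 \right)}} = \frac{463941 + 290154}{100826 + 0} = \frac{754095}{100826}$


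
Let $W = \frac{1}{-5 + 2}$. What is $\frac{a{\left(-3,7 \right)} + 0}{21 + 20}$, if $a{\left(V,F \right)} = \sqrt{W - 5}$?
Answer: $\frac{4 i \sqrt{3}}{123} \approx 0.056327 i$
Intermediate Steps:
$W = - \frac{1}{3}$ ($W = \frac{1}{-3} = - \frac{1}{3} \approx -0.33333$)
$a{\left(V,F \right)} = \frac{4 i \sqrt{3}}{3}$ ($a{\left(V,F \right)} = \sqrt{- \frac{1}{3} - 5} = \sqrt{- \frac{16}{3}} = \frac{4 i \sqrt{3}}{3}$)
$\frac{a{\left(-3,7 \right)} + 0}{21 + 20} = \frac{\frac{4 i \sqrt{3}}{3} + 0}{21 + 20} = \frac{\frac{4}{3} i \sqrt{3}}{41} = \frac{4 i \sqrt{3}}{3} \cdot \frac{1}{41} = \frac{4 i \sqrt{3}}{123}$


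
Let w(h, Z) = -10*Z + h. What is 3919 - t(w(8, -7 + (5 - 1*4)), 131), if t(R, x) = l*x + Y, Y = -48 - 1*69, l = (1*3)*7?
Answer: 1285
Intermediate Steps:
w(h, Z) = h - 10*Z
l = 21 (l = 3*7 = 21)
Y = -117 (Y = -48 - 69 = -117)
t(R, x) = -117 + 21*x (t(R, x) = 21*x - 117 = -117 + 21*x)
3919 - t(w(8, -7 + (5 - 1*4)), 131) = 3919 - (-117 + 21*131) = 3919 - (-117 + 2751) = 3919 - 1*2634 = 3919 - 2634 = 1285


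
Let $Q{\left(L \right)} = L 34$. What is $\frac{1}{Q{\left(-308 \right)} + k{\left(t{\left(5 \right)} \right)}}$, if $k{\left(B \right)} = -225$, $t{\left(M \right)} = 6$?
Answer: $- \frac{1}{10697} \approx -9.3484 \cdot 10^{-5}$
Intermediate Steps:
$Q{\left(L \right)} = 34 L$
$\frac{1}{Q{\left(-308 \right)} + k{\left(t{\left(5 \right)} \right)}} = \frac{1}{34 \left(-308\right) - 225} = \frac{1}{-10472 - 225} = \frac{1}{-10697} = - \frac{1}{10697}$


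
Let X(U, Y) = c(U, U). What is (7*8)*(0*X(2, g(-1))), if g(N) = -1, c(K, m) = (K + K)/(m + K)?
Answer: 0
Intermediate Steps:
c(K, m) = 2*K/(K + m) (c(K, m) = (2*K)/(K + m) = 2*K/(K + m))
X(U, Y) = 1 (X(U, Y) = 2*U/(U + U) = 2*U/((2*U)) = 2*U*(1/(2*U)) = 1)
(7*8)*(0*X(2, g(-1))) = (7*8)*(0*1) = 56*0 = 0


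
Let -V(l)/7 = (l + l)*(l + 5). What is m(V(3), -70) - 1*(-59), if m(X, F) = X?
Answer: -277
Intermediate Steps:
V(l) = -14*l*(5 + l) (V(l) = -7*(l + l)*(l + 5) = -7*2*l*(5 + l) = -14*l*(5 + l))
m(V(3), -70) - 1*(-59) = -14*3*(5 + 3) - 1*(-59) = -14*3*8 + 59 = -336 + 59 = -277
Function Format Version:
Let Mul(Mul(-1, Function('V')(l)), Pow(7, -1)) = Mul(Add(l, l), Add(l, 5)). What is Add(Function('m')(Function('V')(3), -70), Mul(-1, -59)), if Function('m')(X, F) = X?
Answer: -277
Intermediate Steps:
Function('V')(l) = Mul(-14, l, Add(5, l)) (Function('V')(l) = Mul(-7, Mul(Add(l, l), Add(l, 5))) = Mul(-7, Mul(Mul(2, l), Add(5, l))) = Mul(-7, Mul(2, l, Add(5, l))) = Mul(-14, l, Add(5, l)))
Add(Function('m')(Function('V')(3), -70), Mul(-1, -59)) = Add(Mul(-14, 3, Add(5, 3)), Mul(-1, -59)) = Add(Mul(-14, 3, 8), 59) = Add(-336, 59) = -277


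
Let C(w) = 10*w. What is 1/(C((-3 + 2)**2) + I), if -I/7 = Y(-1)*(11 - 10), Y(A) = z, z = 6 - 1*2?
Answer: -1/18 ≈ -0.055556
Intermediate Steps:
z = 4 (z = 6 - 2 = 4)
Y(A) = 4
I = -28 (I = -28*(11 - 10) = -28 ≈ -28.000)
1/(C((-3 + 2)**2) + I) = 1/(10*(-3 + 2)**2 - 28) = 1/(10*(-1)**2 - 28) = 1/(10*1 - 28) = 1/(10 - 28) = 1/(-18) = -1/18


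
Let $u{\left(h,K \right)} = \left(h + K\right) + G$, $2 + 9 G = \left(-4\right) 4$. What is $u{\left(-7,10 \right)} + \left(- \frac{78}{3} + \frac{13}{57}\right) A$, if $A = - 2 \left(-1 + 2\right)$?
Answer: $\frac{2995}{57} \approx 52.544$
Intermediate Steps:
$A = -2$ ($A = \left(-2\right) 1 = -2$)
$G = -2$ ($G = - \frac{2}{9} + \frac{\left(-4\right) 4}{9} = - \frac{2}{9} + \frac{1}{9} \left(-16\right) = - \frac{2}{9} - \frac{16}{9} = -2$)
$u{\left(h,K \right)} = -2 + K + h$ ($u{\left(h,K \right)} = \left(h + K\right) - 2 = \left(K + h\right) - 2 = -2 + K + h$)
$u{\left(-7,10 \right)} + \left(- \frac{78}{3} + \frac{13}{57}\right) A = \left(-2 + 10 - 7\right) + \left(- \frac{78}{3} + \frac{13}{57}\right) \left(-2\right) = 1 + \left(\left(-78\right) \frac{1}{3} + 13 \cdot \frac{1}{57}\right) \left(-2\right) = 1 + \left(-26 + \frac{13}{57}\right) \left(-2\right) = 1 - - \frac{2938}{57} = 1 + \frac{2938}{57} = \frac{2995}{57}$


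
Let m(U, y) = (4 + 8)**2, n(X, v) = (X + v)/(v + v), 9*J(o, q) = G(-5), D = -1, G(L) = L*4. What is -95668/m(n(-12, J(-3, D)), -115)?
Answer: -23917/36 ≈ -664.36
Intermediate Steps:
G(L) = 4*L
J(o, q) = -20/9 (J(o, q) = (4*(-5))/9 = (1/9)*(-20) = -20/9)
n(X, v) = (X + v)/(2*v) (n(X, v) = (X + v)/((2*v)) = (X + v)*(1/(2*v)) = (X + v)/(2*v))
m(U, y) = 144 (m(U, y) = 12**2 = 144)
-95668/m(n(-12, J(-3, D)), -115) = -95668/144 = -95668*1/144 = -23917/36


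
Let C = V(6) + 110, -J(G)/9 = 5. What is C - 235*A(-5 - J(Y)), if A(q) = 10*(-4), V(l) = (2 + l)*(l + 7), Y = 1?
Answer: 9614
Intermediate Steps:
J(G) = -45 (J(G) = -9*5 = -45)
V(l) = (2 + l)*(7 + l)
C = 214 (C = (14 + 6**2 + 9*6) + 110 = (14 + 36 + 54) + 110 = 104 + 110 = 214)
A(q) = -40
C - 235*A(-5 - J(Y)) = 214 - 235*(-40) = 214 + 9400 = 9614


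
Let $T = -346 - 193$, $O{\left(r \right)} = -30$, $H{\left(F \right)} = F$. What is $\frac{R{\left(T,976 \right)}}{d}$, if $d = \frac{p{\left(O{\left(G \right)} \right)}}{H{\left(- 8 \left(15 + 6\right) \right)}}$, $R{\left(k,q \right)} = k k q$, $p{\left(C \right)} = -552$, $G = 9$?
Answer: $\frac{1984839472}{23} \approx 8.6297 \cdot 10^{7}$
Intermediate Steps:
$T = -539$
$R{\left(k,q \right)} = q k^{2}$ ($R{\left(k,q \right)} = k^{2} q = q k^{2}$)
$d = \frac{23}{7}$ ($d = - \frac{552}{\left(-8\right) \left(15 + 6\right)} = - \frac{552}{\left(-8\right) 21} = - \frac{552}{-168} = \left(-552\right) \left(- \frac{1}{168}\right) = \frac{23}{7} \approx 3.2857$)
$\frac{R{\left(T,976 \right)}}{d} = \frac{976 \left(-539\right)^{2}}{\frac{23}{7}} = 976 \cdot 290521 \cdot \frac{7}{23} = 283548496 \cdot \frac{7}{23} = \frac{1984839472}{23}$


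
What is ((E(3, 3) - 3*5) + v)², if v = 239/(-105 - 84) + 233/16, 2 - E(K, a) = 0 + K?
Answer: 66765241/9144576 ≈ 7.3011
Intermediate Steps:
E(K, a) = 2 - K (E(K, a) = 2 - (0 + K) = 2 - K)
v = 40213/3024 (v = 239/(-189) + 233*(1/16) = 239*(-1/189) + 233/16 = -239/189 + 233/16 = 40213/3024 ≈ 13.298)
((E(3, 3) - 3*5) + v)² = (((2 - 1*3) - 3*5) + 40213/3024)² = (((2 - 3) - 15) + 40213/3024)² = ((-1 - 15) + 40213/3024)² = (-16 + 40213/3024)² = (-8171/3024)² = 66765241/9144576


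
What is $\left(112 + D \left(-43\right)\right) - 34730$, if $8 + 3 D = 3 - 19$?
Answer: $-34274$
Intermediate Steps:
$D = -8$ ($D = - \frac{8}{3} + \frac{3 - 19}{3} = - \frac{8}{3} + \frac{1}{3} \left(-16\right) = - \frac{8}{3} - \frac{16}{3} = -8$)
$\left(112 + D \left(-43\right)\right) - 34730 = \left(112 - -344\right) - 34730 = \left(112 + 344\right) - 34730 = 456 - 34730 = -34274$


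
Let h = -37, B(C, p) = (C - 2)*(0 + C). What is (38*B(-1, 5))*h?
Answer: -4218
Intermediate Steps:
B(C, p) = C*(-2 + C) (B(C, p) = (-2 + C)*C = C*(-2 + C))
(38*B(-1, 5))*h = (38*(-(-2 - 1)))*(-37) = (38*(-1*(-3)))*(-37) = (38*3)*(-37) = 114*(-37) = -4218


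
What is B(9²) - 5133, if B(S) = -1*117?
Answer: -5250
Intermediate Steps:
B(S) = -117
B(9²) - 5133 = -117 - 5133 = -5250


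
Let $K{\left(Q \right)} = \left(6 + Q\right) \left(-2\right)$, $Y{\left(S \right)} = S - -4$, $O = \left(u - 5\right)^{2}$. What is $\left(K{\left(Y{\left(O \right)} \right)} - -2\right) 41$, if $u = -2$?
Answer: $-4756$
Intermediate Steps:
$O = 49$ ($O = \left(-2 - 5\right)^{2} = \left(-7\right)^{2} = 49$)
$Y{\left(S \right)} = 4 + S$ ($Y{\left(S \right)} = S + 4 = 4 + S$)
$K{\left(Q \right)} = -12 - 2 Q$
$\left(K{\left(Y{\left(O \right)} \right)} - -2\right) 41 = \left(\left(-12 - 2 \left(4 + 49\right)\right) - -2\right) 41 = \left(\left(-12 - 106\right) + 2\right) 41 = \left(-118 + 2\right) 41 = \left(-116\right) 41 = -4756$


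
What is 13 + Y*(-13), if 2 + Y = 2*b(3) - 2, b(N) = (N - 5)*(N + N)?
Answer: 377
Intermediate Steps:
b(N) = 2*N*(-5 + N) (b(N) = (-5 + N)*(2*N) = 2*N*(-5 + N))
Y = -28 (Y = -2 + (2*(2*3*(-5 + 3)) - 2) = -2 + (2*(2*3*(-2)) - 2) = -2 + (2*(-12) - 2) = -2 + (-24 - 2) = -2 - 26 = -28)
13 + Y*(-13) = 13 - 28*(-13) = 13 + 364 = 377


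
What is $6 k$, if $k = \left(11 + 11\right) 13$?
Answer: $1716$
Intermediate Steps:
$k = 286$ ($k = 22 \cdot 13 = 286$)
$6 k = 6 \cdot 286 = 1716$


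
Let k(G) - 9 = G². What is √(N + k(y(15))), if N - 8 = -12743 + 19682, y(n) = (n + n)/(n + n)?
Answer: 3*√773 ≈ 83.409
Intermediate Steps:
y(n) = 1 (y(n) = (2*n)/((2*n)) = (2*n)*(1/(2*n)) = 1)
N = 6947 (N = 8 + (-12743 + 19682) = 8 + 6939 = 6947)
k(G) = 9 + G²
√(N + k(y(15))) = √(6947 + (9 + 1²)) = √(6947 + (9 + 1)) = √(6947 + 10) = √6957 = 3*√773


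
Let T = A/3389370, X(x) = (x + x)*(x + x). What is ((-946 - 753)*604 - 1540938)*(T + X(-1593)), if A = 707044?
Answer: -44160001146012588788/1694685 ≈ -2.6058e+13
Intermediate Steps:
X(x) = 4*x² (X(x) = (2*x)*(2*x) = 4*x²)
T = 353522/1694685 (T = 707044/3389370 = 707044*(1/3389370) = 353522/1694685 ≈ 0.20861)
((-946 - 753)*604 - 1540938)*(T + X(-1593)) = ((-946 - 753)*604 - 1540938)*(353522/1694685 + 4*(-1593)²) = (-1699*604 - 1540938)*(353522/1694685 + 4*2537649) = (-1026196 - 1540938)*(353522/1694685 + 10150596) = -2567134*17202063135782/1694685 = -44160001146012588788/1694685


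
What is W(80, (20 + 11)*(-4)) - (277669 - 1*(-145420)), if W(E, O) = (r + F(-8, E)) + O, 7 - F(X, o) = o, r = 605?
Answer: -422681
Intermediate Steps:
F(X, o) = 7 - o
W(E, O) = 612 + O - E (W(E, O) = (605 + (7 - E)) + O = (612 - E) + O = 612 + O - E)
W(80, (20 + 11)*(-4)) - (277669 - 1*(-145420)) = (612 + (20 + 11)*(-4) - 1*80) - (277669 - 1*(-145420)) = (612 + 31*(-4) - 80) - (277669 + 145420) = (612 - 124 - 80) - 1*423089 = 408 - 423089 = -422681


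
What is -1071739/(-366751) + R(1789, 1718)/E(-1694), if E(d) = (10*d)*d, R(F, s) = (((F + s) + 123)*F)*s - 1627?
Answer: 4867209521409/12425523880 ≈ 391.71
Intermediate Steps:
R(F, s) = -1627 + F*s*(123 + F + s) (R(F, s) = ((123 + F + s)*F)*s - 1627 = (F*(123 + F + s))*s - 1627 = F*s*(123 + F + s) - 1627 = -1627 + F*s*(123 + F + s))
E(d) = 10*d²
-1071739/(-366751) + R(1789, 1718)/E(-1694) = -1071739/(-366751) + (-1627 + 1789*1718² + 1718*1789² + 123*1789*1718)/((10*(-1694)²)) = -1071739*(-1/366751) + (-1627 + 1789*2951524 + 1718*3200521 + 378040746)/((10*2869636)) = 1071739/366751 + (-1627 + 5280276436 + 5498495078 + 378040746)/28696360 = 1071739/366751 + 11156810633*(1/28696360) = 1071739/366751 + 11156810633/28696360 = 4867209521409/12425523880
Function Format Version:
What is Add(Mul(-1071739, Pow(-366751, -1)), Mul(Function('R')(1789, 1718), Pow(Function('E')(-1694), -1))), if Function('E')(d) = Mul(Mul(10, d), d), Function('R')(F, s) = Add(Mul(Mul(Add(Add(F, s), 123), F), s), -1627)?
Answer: Rational(4867209521409, 12425523880) ≈ 391.71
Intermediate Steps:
Function('R')(F, s) = Add(-1627, Mul(F, s, Add(123, F, s))) (Function('R')(F, s) = Add(Mul(Mul(Add(123, F, s), F), s), -1627) = Add(Mul(Mul(F, Add(123, F, s)), s), -1627) = Add(Mul(F, s, Add(123, F, s)), -1627) = Add(-1627, Mul(F, s, Add(123, F, s))))
Function('E')(d) = Mul(10, Pow(d, 2))
Add(Mul(-1071739, Pow(-366751, -1)), Mul(Function('R')(1789, 1718), Pow(Function('E')(-1694), -1))) = Add(Mul(-1071739, Pow(-366751, -1)), Mul(Add(-1627, Mul(1789, Pow(1718, 2)), Mul(1718, Pow(1789, 2)), Mul(123, 1789, 1718)), Pow(Mul(10, Pow(-1694, 2)), -1))) = Add(Mul(-1071739, Rational(-1, 366751)), Mul(Add(-1627, Mul(1789, 2951524), Mul(1718, 3200521), 378040746), Pow(Mul(10, 2869636), -1))) = Add(Rational(1071739, 366751), Mul(Add(-1627, 5280276436, 5498495078, 378040746), Pow(28696360, -1))) = Add(Rational(1071739, 366751), Mul(11156810633, Rational(1, 28696360))) = Add(Rational(1071739, 366751), Rational(11156810633, 28696360)) = Rational(4867209521409, 12425523880)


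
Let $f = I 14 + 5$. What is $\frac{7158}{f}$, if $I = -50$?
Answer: $- \frac{7158}{695} \approx -10.299$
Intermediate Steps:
$f = -695$ ($f = \left(-50\right) 14 + 5 = -700 + 5 = -695$)
$\frac{7158}{f} = \frac{7158}{-695} = 7158 \left(- \frac{1}{695}\right) = - \frac{7158}{695}$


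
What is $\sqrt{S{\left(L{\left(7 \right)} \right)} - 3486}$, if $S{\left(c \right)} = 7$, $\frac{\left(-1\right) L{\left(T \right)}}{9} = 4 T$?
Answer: $7 i \sqrt{71} \approx 58.983 i$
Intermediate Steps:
$L{\left(T \right)} = - 36 T$ ($L{\left(T \right)} = - 9 \cdot 4 T = - 36 T$)
$\sqrt{S{\left(L{\left(7 \right)} \right)} - 3486} = \sqrt{7 - 3486} = \sqrt{-3479} = 7 i \sqrt{71}$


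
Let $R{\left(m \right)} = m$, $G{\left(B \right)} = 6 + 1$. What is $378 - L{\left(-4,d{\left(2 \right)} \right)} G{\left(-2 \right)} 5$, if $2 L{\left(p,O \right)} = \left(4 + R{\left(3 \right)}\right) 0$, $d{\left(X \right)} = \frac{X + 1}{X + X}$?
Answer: $378$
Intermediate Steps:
$G{\left(B \right)} = 7$
$d{\left(X \right)} = \frac{1 + X}{2 X}$
$L{\left(p,O \right)} = 0$ ($L{\left(p,O \right)} = \frac{\left(4 + 3\right) 0}{2} = \frac{7 \cdot 0}{2} = \frac{1}{2} \cdot 0 = 0$)
$378 - L{\left(-4,d{\left(2 \right)} \right)} G{\left(-2 \right)} 5 = 378 - 0 \cdot 7 \cdot 5 = 378 - 0 \cdot 5 = 378 - 0 = 378 + 0 = 378$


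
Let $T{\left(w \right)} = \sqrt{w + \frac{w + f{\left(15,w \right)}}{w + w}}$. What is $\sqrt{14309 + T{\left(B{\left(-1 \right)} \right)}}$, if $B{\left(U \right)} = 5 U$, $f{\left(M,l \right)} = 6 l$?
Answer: $\frac{\sqrt{57236 + 2 i \sqrt{6}}}{2} \approx 119.62 + 0.0051193 i$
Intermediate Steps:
$T{\left(w \right)} = \sqrt{\frac{7}{2} + w}$ ($T{\left(w \right)} = \sqrt{w + \frac{w + 6 w}{w + w}} = \sqrt{w + \frac{7 w}{2 w}} = \sqrt{w + 7 w \frac{1}{2 w}} = \sqrt{w + \frac{7}{2}} = \sqrt{\frac{7}{2} + w}$)
$\sqrt{14309 + T{\left(B{\left(-1 \right)} \right)}} = \sqrt{14309 + \frac{\sqrt{14 + 4 \cdot 5 \left(-1\right)}}{2}} = \sqrt{14309 + \frac{\sqrt{14 + 4 \left(-5\right)}}{2}} = \sqrt{14309 + \frac{\sqrt{14 - 20}}{2}} = \sqrt{14309 + \frac{\sqrt{-6}}{2}} = \sqrt{14309 + \frac{i \sqrt{6}}{2}}$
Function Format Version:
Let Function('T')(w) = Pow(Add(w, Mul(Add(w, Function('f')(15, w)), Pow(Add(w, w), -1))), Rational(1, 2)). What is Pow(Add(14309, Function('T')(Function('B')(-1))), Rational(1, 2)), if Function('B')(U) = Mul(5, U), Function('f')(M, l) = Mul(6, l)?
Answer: Mul(Rational(1, 2), Pow(Add(57236, Mul(2, I, Pow(6, Rational(1, 2)))), Rational(1, 2))) ≈ Add(119.62, Mul(0.0051193, I))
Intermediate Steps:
Function('T')(w) = Pow(Add(Rational(7, 2), w), Rational(1, 2)) (Function('T')(w) = Pow(Add(w, Mul(Add(w, Mul(6, w)), Pow(Add(w, w), -1))), Rational(1, 2)) = Pow(Add(w, Mul(Mul(7, w), Pow(Mul(2, w), -1))), Rational(1, 2)) = Pow(Add(w, Mul(Mul(7, w), Mul(Rational(1, 2), Pow(w, -1)))), Rational(1, 2)) = Pow(Add(w, Rational(7, 2)), Rational(1, 2)) = Pow(Add(Rational(7, 2), w), Rational(1, 2)))
Pow(Add(14309, Function('T')(Function('B')(-1))), Rational(1, 2)) = Pow(Add(14309, Mul(Rational(1, 2), Pow(Add(14, Mul(4, Mul(5, -1))), Rational(1, 2)))), Rational(1, 2)) = Pow(Add(14309, Mul(Rational(1, 2), Pow(Add(14, Mul(4, -5)), Rational(1, 2)))), Rational(1, 2)) = Pow(Add(14309, Mul(Rational(1, 2), Pow(Add(14, -20), Rational(1, 2)))), Rational(1, 2)) = Pow(Add(14309, Mul(Rational(1, 2), Pow(-6, Rational(1, 2)))), Rational(1, 2)) = Pow(Add(14309, Mul(Rational(1, 2), Mul(I, Pow(6, Rational(1, 2))))), Rational(1, 2)) = Pow(Add(14309, Mul(Rational(1, 2), I, Pow(6, Rational(1, 2)))), Rational(1, 2))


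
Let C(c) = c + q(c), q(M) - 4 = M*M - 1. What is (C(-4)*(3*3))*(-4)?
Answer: -540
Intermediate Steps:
q(M) = 3 + M² (q(M) = 4 + (M*M - 1) = 4 + (M² - 1) = 4 + (-1 + M²) = 3 + M²)
C(c) = 3 + c + c² (C(c) = c + (3 + c²) = 3 + c + c²)
(C(-4)*(3*3))*(-4) = ((3 - 4 + (-4)²)*(3*3))*(-4) = ((3 - 4 + 16)*9)*(-4) = (15*9)*(-4) = 135*(-4) = -540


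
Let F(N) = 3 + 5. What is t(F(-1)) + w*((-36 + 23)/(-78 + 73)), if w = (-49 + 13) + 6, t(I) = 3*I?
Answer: -54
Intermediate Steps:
F(N) = 8
w = -30 (w = -36 + 6 = -30)
t(F(-1)) + w*((-36 + 23)/(-78 + 73)) = 3*8 - 30*(-36 + 23)/(-78 + 73) = 24 - (-390)/(-5) = 24 - (-390)*(-1)/5 = 24 - 30*13/5 = 24 - 78 = -54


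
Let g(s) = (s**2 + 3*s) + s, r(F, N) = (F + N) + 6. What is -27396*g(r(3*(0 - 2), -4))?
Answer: 0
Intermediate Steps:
r(F, N) = 6 + F + N
g(s) = s**2 + 4*s
-27396*g(r(3*(0 - 2), -4)) = -27396*(6 + 3*(0 - 2) - 4)*(4 + (6 + 3*(0 - 2) - 4)) = -27396*(6 + 3*(-2) - 4)*(4 + (6 + 3*(-2) - 4)) = -27396*(6 - 6 - 4)*(4 + (6 - 6 - 4)) = -27396*(-4*(4 - 4)) = -27396*(-4*0) = -27396*0 = -4566*0 = 0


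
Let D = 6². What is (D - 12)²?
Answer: 576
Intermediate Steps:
D = 36
(D - 12)² = (36 - 12)² = 24² = 576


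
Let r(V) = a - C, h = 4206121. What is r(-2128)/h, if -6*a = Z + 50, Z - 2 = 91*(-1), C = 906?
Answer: -1799/8412242 ≈ -0.00021385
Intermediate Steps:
Z = -89 (Z = 2 + 91*(-1) = 2 - 91 = -89)
a = 13/2 (a = -(-89 + 50)/6 = -⅙*(-39) = 13/2 ≈ 6.5000)
r(V) = -1799/2 (r(V) = 13/2 - 1*906 = 13/2 - 906 = -1799/2)
r(-2128)/h = -1799/2/4206121 = -1799/2*1/4206121 = -1799/8412242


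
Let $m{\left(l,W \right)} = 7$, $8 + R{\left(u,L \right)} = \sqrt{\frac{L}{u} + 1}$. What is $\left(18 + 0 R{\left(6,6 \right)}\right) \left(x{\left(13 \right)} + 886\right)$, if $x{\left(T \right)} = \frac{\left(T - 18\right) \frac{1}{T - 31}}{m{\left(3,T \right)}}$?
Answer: $\frac{111641}{7} \approx 15949.0$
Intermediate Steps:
$R{\left(u,L \right)} = -8 + \sqrt{1 + \frac{L}{u}}$ ($R{\left(u,L \right)} = -8 + \sqrt{\frac{L}{u} + 1} = -8 + \sqrt{1 + \frac{L}{u}}$)
$x{\left(T \right)} = \frac{-18 + T}{7 \left(-31 + T\right)}$ ($x{\left(T \right)} = \frac{\left(T - 18\right) \frac{1}{T - 31}}{7} = \frac{-18 + T}{-31 + T} \frac{1}{7} = \frac{-18 + T}{7 \left(-31 + T\right)}$)
$\left(18 + 0 R{\left(6,6 \right)}\right) \left(x{\left(13 \right)} + 886\right) = \left(18 + 0 \left(-8 + \sqrt{\frac{6 + 6}{6}}\right)\right) \left(\frac{-18 + 13}{7 \left(-31 + 13\right)} + 886\right) = \left(18 + 0 \left(-8 + \sqrt{\frac{1}{6} \cdot 12}\right)\right) \left(\frac{1}{7} \frac{1}{-18} \left(-5\right) + 886\right) = \left(18 + 0 \left(-8 + \sqrt{2}\right)\right) \left(\frac{1}{7} \left(- \frac{1}{18}\right) \left(-5\right) + 886\right) = \left(18 + 0\right) \left(\frac{5}{126} + 886\right) = 18 \cdot \frac{111641}{126} = \frac{111641}{7}$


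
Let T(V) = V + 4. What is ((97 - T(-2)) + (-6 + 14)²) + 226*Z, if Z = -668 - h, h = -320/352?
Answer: -1656639/11 ≈ -1.5060e+5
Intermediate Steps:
h = -10/11 (h = -320*1/352 = -10/11 ≈ -0.90909)
T(V) = 4 + V
Z = -7338/11 (Z = -668 - 1*(-10/11) = -668 + 10/11 = -7338/11 ≈ -667.09)
((97 - T(-2)) + (-6 + 14)²) + 226*Z = ((97 - (4 - 2)) + (-6 + 14)²) + 226*(-7338/11) = ((97 - 1*2) + 8²) - 1658388/11 = ((97 - 2) + 64) - 1658388/11 = (95 + 64) - 1658388/11 = 159 - 1658388/11 = -1656639/11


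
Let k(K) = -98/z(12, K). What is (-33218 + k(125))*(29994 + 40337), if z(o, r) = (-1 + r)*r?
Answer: -18105980920719/7750 ≈ -2.3363e+9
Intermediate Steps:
z(o, r) = r*(-1 + r)
k(K) = -98/(K*(-1 + K)) (k(K) = -98*1/(K*(-1 + K)) = -98/(K*(-1 + K)))
(-33218 + k(125))*(29994 + 40337) = (-33218 - 98/(125*(-1 + 125)))*(29994 + 40337) = (-33218 - 98*1/125/124)*70331 = (-33218 - 98*1/125*1/124)*70331 = (-33218 - 49/7750)*70331 = -257439549/7750*70331 = -18105980920719/7750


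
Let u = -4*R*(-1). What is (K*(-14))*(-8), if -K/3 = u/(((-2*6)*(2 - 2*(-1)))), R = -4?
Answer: -112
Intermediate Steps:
u = -16 (u = -4*(-4)*(-1) = 16*(-1) = -16)
K = -1 (K = -(-48)/((-2*6)*(2 - 2*(-1))) = -(-48)/((-12*(2 + 2))) = -(-48)/((-12*4)) = -(-48)/(-48) = -(-48)*(-1)/48 = -3*⅓ = -1)
(K*(-14))*(-8) = -1*(-14)*(-8) = 14*(-8) = -112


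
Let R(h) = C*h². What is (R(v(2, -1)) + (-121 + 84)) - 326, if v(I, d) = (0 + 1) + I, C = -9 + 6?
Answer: -390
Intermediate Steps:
C = -3
v(I, d) = 1 + I
R(h) = -3*h²
(R(v(2, -1)) + (-121 + 84)) - 326 = (-3*(1 + 2)² + (-121 + 84)) - 326 = (-3*3² - 37) - 326 = (-3*9 - 37) - 326 = (-27 - 37) - 326 = -64 - 326 = -390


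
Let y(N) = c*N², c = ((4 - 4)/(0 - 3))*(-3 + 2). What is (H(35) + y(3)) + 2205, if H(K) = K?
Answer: 2240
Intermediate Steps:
c = 0 (c = (0/(-3))*(-1) = (0*(-⅓))*(-1) = 0*(-1) = 0)
y(N) = 0 (y(N) = 0*N² = 0)
(H(35) + y(3)) + 2205 = (35 + 0) + 2205 = 35 + 2205 = 2240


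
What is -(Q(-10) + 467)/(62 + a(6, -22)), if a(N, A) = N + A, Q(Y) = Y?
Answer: -457/46 ≈ -9.9348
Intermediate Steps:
a(N, A) = A + N
-(Q(-10) + 467)/(62 + a(6, -22)) = -(-10 + 467)/(62 + (-22 + 6)) = -457/(62 - 16) = -457/46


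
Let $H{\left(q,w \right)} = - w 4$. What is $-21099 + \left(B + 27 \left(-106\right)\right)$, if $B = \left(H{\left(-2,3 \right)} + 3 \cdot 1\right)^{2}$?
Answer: $-23880$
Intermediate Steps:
$H{\left(q,w \right)} = - 4 w$
$B = 81$ ($B = \left(\left(-4\right) 3 + 3 \cdot 1\right)^{2} = \left(-12 + 3\right)^{2} = \left(-9\right)^{2} = 81$)
$-21099 + \left(B + 27 \left(-106\right)\right) = -21099 + \left(81 + 27 \left(-106\right)\right) = -21099 + \left(81 - 2862\right) = -21099 - 2781 = -23880$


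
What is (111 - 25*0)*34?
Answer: 3774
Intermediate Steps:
(111 - 25*0)*34 = (111 + 0)*34 = 111*34 = 3774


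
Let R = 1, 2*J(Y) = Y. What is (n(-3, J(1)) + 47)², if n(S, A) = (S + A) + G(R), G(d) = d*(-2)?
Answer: 7225/4 ≈ 1806.3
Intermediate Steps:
J(Y) = Y/2
G(d) = -2*d
n(S, A) = -2 + A + S (n(S, A) = (S + A) - 2*1 = (A + S) - 2 = -2 + A + S)
(n(-3, J(1)) + 47)² = ((-2 + (½)*1 - 3) + 47)² = ((-2 + ½ - 3) + 47)² = (-9/2 + 47)² = (85/2)² = 7225/4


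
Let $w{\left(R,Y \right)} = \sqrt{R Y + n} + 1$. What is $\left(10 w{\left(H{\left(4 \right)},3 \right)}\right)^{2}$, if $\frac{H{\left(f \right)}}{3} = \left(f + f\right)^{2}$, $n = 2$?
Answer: $57900 + 3400 \sqrt{2} \approx 62708.0$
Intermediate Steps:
$H{\left(f \right)} = 12 f^{2}$ ($H{\left(f \right)} = 3 \left(f + f\right)^{2} = 3 \left(2 f\right)^{2} = 3 \cdot 4 f^{2} = 12 f^{2}$)
$w{\left(R,Y \right)} = 1 + \sqrt{2 + R Y}$ ($w{\left(R,Y \right)} = \sqrt{R Y + 2} + 1 = \sqrt{2 + R Y} + 1 = 1 + \sqrt{2 + R Y}$)
$\left(10 w{\left(H{\left(4 \right)},3 \right)}\right)^{2} = \left(10 \left(1 + \sqrt{2 + 12 \cdot 4^{2} \cdot 3}\right)\right)^{2} = \left(10 \left(1 + \sqrt{2 + 12 \cdot 16 \cdot 3}\right)\right)^{2} = \left(10 \left(1 + \sqrt{2 + 192 \cdot 3}\right)\right)^{2} = \left(10 \left(1 + \sqrt{2 + 576}\right)\right)^{2} = \left(10 \left(1 + \sqrt{578}\right)\right)^{2} = \left(10 \left(1 + 17 \sqrt{2}\right)\right)^{2} = \left(10 + 170 \sqrt{2}\right)^{2}$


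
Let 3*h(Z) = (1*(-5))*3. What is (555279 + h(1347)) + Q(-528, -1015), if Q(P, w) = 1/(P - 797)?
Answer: 735738049/1325 ≈ 5.5527e+5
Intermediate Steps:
Q(P, w) = 1/(-797 + P)
h(Z) = -5 (h(Z) = ((1*(-5))*3)/3 = (-5*3)/3 = (1/3)*(-15) = -5)
(555279 + h(1347)) + Q(-528, -1015) = (555279 - 5) + 1/(-797 - 528) = 555274 + 1/(-1325) = 555274 - 1/1325 = 735738049/1325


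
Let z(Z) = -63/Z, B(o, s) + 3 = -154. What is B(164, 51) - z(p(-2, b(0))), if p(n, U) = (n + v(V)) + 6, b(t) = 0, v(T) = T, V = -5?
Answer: -220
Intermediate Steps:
B(o, s) = -157 (B(o, s) = -3 - 154 = -157)
p(n, U) = 1 + n (p(n, U) = (n - 5) + 6 = (-5 + n) + 6 = 1 + n)
B(164, 51) - z(p(-2, b(0))) = -157 - (-63)/(1 - 2) = -157 - (-63)/(-1) = -157 - (-63)*(-1) = -157 - 1*63 = -157 - 63 = -220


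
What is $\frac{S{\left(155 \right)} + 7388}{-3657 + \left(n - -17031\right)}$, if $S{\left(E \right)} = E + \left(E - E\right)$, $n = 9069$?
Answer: $\frac{7543}{22443} \approx 0.3361$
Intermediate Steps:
$S{\left(E \right)} = E$ ($S{\left(E \right)} = E + 0 = E$)
$\frac{S{\left(155 \right)} + 7388}{-3657 + \left(n - -17031\right)} = \frac{155 + 7388}{-3657 + \left(9069 - -17031\right)} = \frac{7543}{-3657 + \left(9069 + 17031\right)} = \frac{7543}{-3657 + 26100} = \frac{7543}{22443}$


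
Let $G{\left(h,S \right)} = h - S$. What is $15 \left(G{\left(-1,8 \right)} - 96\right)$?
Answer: $-1575$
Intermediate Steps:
$15 \left(G{\left(-1,8 \right)} - 96\right) = 15 \left(\left(-1 - 8\right) - 96\right) = 15 \left(-9 - 96\right) = 15 \left(-105\right) = -1575$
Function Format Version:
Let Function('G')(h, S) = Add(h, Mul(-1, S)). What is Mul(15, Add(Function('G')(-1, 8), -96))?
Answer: -1575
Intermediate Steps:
Mul(15, Add(Function('G')(-1, 8), -96)) = Mul(15, Add(Add(-1, Mul(-1, 8)), -96)) = Mul(15, Add(Add(-1, -8), -96)) = Mul(15, Add(-9, -96)) = Mul(15, -105) = -1575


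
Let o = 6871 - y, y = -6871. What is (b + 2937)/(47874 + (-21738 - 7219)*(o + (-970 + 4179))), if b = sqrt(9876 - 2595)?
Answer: -2937/490802233 - 3*sqrt(809)/490802233 ≈ -6.1579e-6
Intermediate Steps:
b = 3*sqrt(809) (b = sqrt(7281) = 3*sqrt(809) ≈ 85.329)
o = 13742 (o = 6871 - 1*(-6871) = 6871 + 6871 = 13742)
(b + 2937)/(47874 + (-21738 - 7219)*(o + (-970 + 4179))) = (3*sqrt(809) + 2937)/(47874 + (-21738 - 7219)*(13742 + (-970 + 4179))) = (2937 + 3*sqrt(809))/(47874 - 28957*(13742 + 3209)) = (2937 + 3*sqrt(809))/(47874 - 28957*16951) = (2937 + 3*sqrt(809))/(47874 - 490850107) = (2937 + 3*sqrt(809))/(-490802233) = (2937 + 3*sqrt(809))*(-1/490802233) = -2937/490802233 - 3*sqrt(809)/490802233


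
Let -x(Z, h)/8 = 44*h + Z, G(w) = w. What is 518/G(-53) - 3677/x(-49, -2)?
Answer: -762609/58088 ≈ -13.129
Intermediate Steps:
x(Z, h) = -352*h - 8*Z (x(Z, h) = -8*(44*h + Z) = -8*(Z + 44*h) = -352*h - 8*Z)
518/G(-53) - 3677/x(-49, -2) = 518/(-53) - 3677/(-352*(-2) - 8*(-49)) = 518*(-1/53) - 3677/(704 + 392) = -518/53 - 3677/1096 = -762609/58088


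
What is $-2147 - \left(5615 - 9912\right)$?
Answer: $2150$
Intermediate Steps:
$-2147 - \left(5615 - 9912\right) = -2147 - -4297 = -2147 + 4297 = 2150$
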